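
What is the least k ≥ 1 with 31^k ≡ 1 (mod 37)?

4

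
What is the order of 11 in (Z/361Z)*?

Since 11 ∈ (Z/361Z)^×, its order divides φ(361) = φ(19^2) = 19·(19−1) = 342 = 2 · 3^2 · 19.
Divisors of 342: 1, 2, 3, 6, 9, 18, 19, 38, 57, 114, 171, 342.
Test each divisor d:
11^1 ≡ 11 (mod 361)
11^2 ≡ 121 (mod 361)
11^3 ≡ 248 (mod 361)
11^6 ≡ 134 (mod 361)
11^9 ≡ 20 (mod 361)
11^18 ≡ 39 (mod 361)
11^19 ≡ 68 (mod 361)
11^38 ≡ 292 (mod 361)
11^57 ≡ 1 (mod 361) ✓
Hence ord(11) = 57.

57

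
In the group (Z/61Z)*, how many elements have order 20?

8

φ(61) = 61 − 1 = 60 = 2^2 · 3 · 5.
(Z/61Z)^× is cyclic (|G| = 60); a cyclic group of order m has exactly φ(d) elements of each order d | m, and none otherwise.
20 = 2^2 · 5 divides 60, and φ(20) = 8.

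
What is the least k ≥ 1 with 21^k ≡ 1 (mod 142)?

70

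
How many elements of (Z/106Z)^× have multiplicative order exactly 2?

φ(106) = φ(2)·φ(53) = 1·52 = 52 = 2^2 · 13.
(Z/106Z)^× is cyclic (|G| = 52); a cyclic group of order m has exactly φ(d) elements of each order d | m, and none otherwise.
2 | 52, and φ(2) = 2 − 1 = 1.

1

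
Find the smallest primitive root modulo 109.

6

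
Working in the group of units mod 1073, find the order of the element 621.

12

The order of 621 must divide φ(1073) = φ(29·37) = (29−1)·(37−1) = 28·36 = 1008 = 2^4 · 3^2 · 7.
Divisors of 1008: 1, 2, 3, 4, 6, 7, 8, 9, 12, 14, 16, 18, 21, 24, 28, 36, 42, 48, 56, 63, 72, 84, 112, 126, 144, 168, 252, 336, 504, 1008.
Test each divisor d:
621^1 ≡ 621 (mod 1073)
621^2 ≡ 434 (mod 1073)
621^3 ≡ 191 (mod 1073)
621^4 ≡ 581 (mod 1073)
621^6 ≡ 1072 (mod 1073)
621^7 ≡ 452 (mod 1073)
621^8 ≡ 639 (mod 1073)
621^9 ≡ 882 (mod 1073)
621^12 ≡ 1 (mod 1073) ✓
Therefore the multiplicative order of 621 modulo 1073 is 12.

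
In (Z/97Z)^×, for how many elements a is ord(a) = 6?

φ(97) = 97 − 1 = 96 = 2^5 · 3.
Since (Z/97Z)^× is cyclic of order 96, the number of elements of order d is φ(d) when d | 96 and 0 otherwise.
6 = 2 · 3 divides 96, and φ(6) = 2.

2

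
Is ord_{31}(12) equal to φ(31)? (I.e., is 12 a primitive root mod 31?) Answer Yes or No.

φ(31) = 31 − 1 = 30 = 2 · 3 · 5.
An element g generates (Z/31Z)^× iff g^(30/q) ≢ 1 (mod 31) for each prime q ∈ {2, 3, 5}.
12^15 ≡ 30 (mod 31)  [q = 2: ≢ 1 ✓]
12^10 ≡ 25 (mod 31)  [q = 3: ≢ 1 ✓]
12^6 ≡ 2 (mod 31)  [q = 5: ≢ 1 ✓]
None equal 1, so ord_31(12) = 30: 12 is a primitive root.

Yes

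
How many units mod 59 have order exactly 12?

0

φ(59) = 59 − 1 = 58 = 2 · 29.
(Z/59Z)^× is cyclic (|G| = 58); a cyclic group of order m has exactly φ(d) elements of each order d | m, and none otherwise.
Since 12 ∤ 58, the count is 0.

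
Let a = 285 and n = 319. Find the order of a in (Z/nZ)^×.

14

ord(285) | φ(319) = φ(11·29) = (11−1)·(29−1) = 10·28 = 280 = 2^3 · 5 · 7.
Divisors of 280: 1, 2, 4, 5, 7, 8, 10, 14, 20, 28, 35, 40, 56, 70, 140, 280.
Compute 285^d (mod 319) for the divisors d until we hit 1:
285^1 ≡ 285
285^2 ≡ 199
285^4 ≡ 45
285^5 ≡ 65
285^7 ≡ 175
285^8 ≡ 111
285^10 ≡ 78
285^14 ≡ 1
So ord_319(285) = 14.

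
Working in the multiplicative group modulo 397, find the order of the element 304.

Since 304 ∈ (Z/397Z)^×, its order divides φ(397) = 397 − 1 = 396 = 2^2 · 3^2 · 11.
Divisors of 396: 1, 2, 3, 4, 6, 9, 11, 12, 18, 22, 33, 36, 44, 66, 99, 132, 198, 396.
Test each divisor d:
304^1 ≡ 304 (mod 397)
304^2 ≡ 312 (mod 397)
304^3 ≡ 362 (mod 397)
304^4 ≡ 79 (mod 397)
304^6 ≡ 34 (mod 397)
304^9 ≡ 1 (mod 397) ✓
The smallest such exponent is 9, so the order of 304 is 9.

9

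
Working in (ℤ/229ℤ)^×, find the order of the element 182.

228

ord(182) | φ(229) = 229 − 1 = 228 = 2^2 · 3 · 19.
Divisors of 228: 1, 2, 3, 4, 6, 12, 19, 38, 57, 76, 114, 228.
Compute 182^d (mod 229) for the divisors d until we hit 1:
182^1 ≡ 182 (mod 229)
182^2 ≡ 148 (mod 229)
182^3 ≡ 143 (mod 229)
182^4 ≡ 149 (mod 229)
182^6 ≡ 68 (mod 229)
182^12 ≡ 44 (mod 229)
182^19 ≡ 211 (mod 229)
182^38 ≡ 95 (mod 229)
182^57 ≡ 122 (mod 229)
182^76 ≡ 94 (mod 229)
182^114 ≡ 228 (mod 229)
182^228 ≡ 1 (mod 229) ✓
Therefore the multiplicative order of 182 modulo 229 is 228.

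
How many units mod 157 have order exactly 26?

12

φ(157) = 157 − 1 = 156 = 2^2 · 3 · 13.
In a cyclic group of order 156, there are φ(d) elements of order d for each divisor d of 156, and zero for non-divisors.
26 = 2 · 13 divides 156, and φ(26) = 12.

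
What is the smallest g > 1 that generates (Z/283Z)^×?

3

φ(283) = 283 − 1 = 282 = 2 · 3 · 47.
Test candidates g = 2, 3, … against the prime factors q ∈ {2, 3, 47} of φ(283): g is a generator iff g^(282/q) ≢ 1 for every such q.
g = 2: 2^141 ≡ 282; 2^94 ≡ 1 — hits 1, so not a primitive root.
g = 3: 3^141 ≡ 282; 3^94 ≡ 238; 3^6 ≡ 163 — none is 1, so 3 is a primitive root.
So 3 is the smallest generator of (Z/283Z)^×.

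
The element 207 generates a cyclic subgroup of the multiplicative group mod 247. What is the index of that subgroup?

ord(207) | φ(247) = φ(13·19) = (13−1)·(19−1) = 12·18 = 216 = 2^3 · 3^3.
Divisors of 216: 1, 2, 3, 4, 6, 8, 9, 12, 18, 24, 27, 36, 54, 72, 108, 216.
Test each divisor d:
207^1 ≡ 207
207^2 ≡ 118
207^3 ≡ 220
207^4 ≡ 92
207^6 ≡ 235
207^8 ≡ 66
207^9 ≡ 77
207^12 ≡ 144
207^18 ≡ 1
The order of 207 is 18, so the subgroup it generates has 18 elements.
Index = |(Z/247Z)^×| / |⟨207⟩| = 216 / 18 = 12.

12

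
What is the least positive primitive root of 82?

7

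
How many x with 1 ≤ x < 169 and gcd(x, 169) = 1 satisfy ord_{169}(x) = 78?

φ(169) = φ(13^2) = 13·(13−1) = 156 = 2^2 · 3 · 13.
Since (Z/169Z)^× is cyclic of order 156, the number of elements of order d is φ(d) when d | 156 and 0 otherwise.
78 = 2 · 3 · 13 divides 156, and φ(78) = 24.

24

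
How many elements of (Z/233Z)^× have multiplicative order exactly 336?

φ(233) = 233 − 1 = 232 = 2^3 · 29.
Since (Z/233Z)^× is cyclic of order 232, the number of elements of order d is φ(d) when d | 232 and 0 otherwise.
Since 336 ∤ 232, the count is 0.

0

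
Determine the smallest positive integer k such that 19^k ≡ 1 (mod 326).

By Lagrange's theorem, ord_326(19) divides φ(326) = φ(2)·φ(163) = 1·162 = 162 = 2 · 3^4.
Divisors of 162: 1, 2, 3, 6, 9, 18, 27, 54, 81, 162.
Test each divisor d:
19^1 ≡ 19 (mod 326)
19^2 ≡ 35 (mod 326)
19^3 ≡ 13 (mod 326)
19^6 ≡ 169 (mod 326)
19^9 ≡ 241 (mod 326)
19^18 ≡ 53 (mod 326)
19^27 ≡ 59 (mod 326)
19^54 ≡ 221 (mod 326)
19^81 ≡ 325 (mod 326)
19^162 ≡ 1 (mod 326) ✓
Therefore the multiplicative order of 19 modulo 326 is 162.

162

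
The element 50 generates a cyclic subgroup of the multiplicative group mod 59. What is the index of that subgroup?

1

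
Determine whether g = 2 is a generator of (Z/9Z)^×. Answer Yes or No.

Yes

φ(9) = φ(3^2) = 3·(3−1) = 6 = 2 · 3.
An element g generates (Z/9Z)^× iff g^(6/q) ≢ 1 (mod 9) for each prime q ∈ {2, 3}.
2^3 ≡ 8 (mod 9)  [q = 2: ≢ 1 ✓]
2^2 ≡ 4 (mod 9)  [q = 3: ≢ 1 ✓]
Every test exponent gives a nontrivial residue, hence 2 generates the full group.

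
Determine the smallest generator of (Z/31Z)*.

φ(31) = 31 − 1 = 30 = 2 · 3 · 5.
Test candidates g = 2, 3, … against the prime factors q ∈ {2, 3, 5} of φ(31): g is a generator iff g^(30/q) ≢ 1 for every such q.
g = 2: 2^15 ≡ 1 — hits 1, so not a primitive root.
g = 3: 3^15 ≡ 30; 3^10 ≡ 25; 3^6 ≡ 16 — none is 1, so 3 is a primitive root.
Hence the least primitive root of 31 is 3.

3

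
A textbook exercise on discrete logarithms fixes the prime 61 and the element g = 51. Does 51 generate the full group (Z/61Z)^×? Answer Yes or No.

Yes

φ(61) = 61 − 1 = 60 = 2^2 · 3 · 5.
Test 51^(60/q) mod 61 for each prime factor q of 60:
51^30 ≡ 60 (mod 61)  [q = 2: ≢ 1 ✓]
51^20 ≡ 13 (mod 61)  [q = 3: ≢ 1 ✓]
51^12 ≡ 58 (mod 61)  [q = 5: ≢ 1 ✓]
All checks pass, so 51 has order 60 and is a primitive root modulo 61.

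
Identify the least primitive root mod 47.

5

φ(47) = 47 − 1 = 46 = 2 · 23.
g is a primitive root iff g^(46/q) ≢ 1 (mod 47) for each prime q ∈ {2, 23}.
g = 2: 2^23 ≡ 1 — hits 1, so not a primitive root.
g = 3: 3^23 ≡ 1 — hits 1, so not a primitive root.
g = 4: 4^23 ≡ 1 — hits 1, so not a primitive root.
g = 5: 5^23 ≡ 46; 5^2 ≡ 25 — none is 1, so 5 is a primitive root.
The smallest primitive root modulo 47 is 5.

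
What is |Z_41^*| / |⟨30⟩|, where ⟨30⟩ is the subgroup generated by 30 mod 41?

1

ord(30) | φ(41) = 41 − 1 = 40 = 2^3 · 5.
Divisors of 40: 1, 2, 4, 5, 8, 10, 20, 40.
Test each divisor d:
30^1 ≡ 30
30^2 ≡ 39
30^4 ≡ 4
30^5 ≡ 38
30^8 ≡ 16
30^10 ≡ 9
30^20 ≡ 40
30^40 ≡ 1
So ord_41(30) = 40, hence |⟨30⟩| = 40.
Index = |(Z/41Z)^×| / |⟨30⟩| = 40 / 40 = 1.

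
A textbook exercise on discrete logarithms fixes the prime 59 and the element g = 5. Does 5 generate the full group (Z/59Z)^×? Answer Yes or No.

No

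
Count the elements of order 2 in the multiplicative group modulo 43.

1

φ(43) = 43 − 1 = 42 = 2 · 3 · 7.
In a cyclic group of order 42, there are φ(d) elements of order d for each divisor d of 42, and zero for non-divisors.
2 | 42, and φ(2) = 2 − 1 = 1.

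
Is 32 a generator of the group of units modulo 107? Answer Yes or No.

φ(107) = 107 − 1 = 106 = 2 · 53.
32 is a primitive root mod 107 iff 32^(φ(107)/q) ≢ 1 for every prime q | φ(107), i.e. q ∈ {2, 53}.
32^53 ≡ 106 (mod 107)  [q = 2: ≢ 1 ✓]
32^2 ≡ 61 (mod 107)  [q = 53: ≢ 1 ✓]
Every test exponent gives a nontrivial residue, hence 32 generates the full group.

Yes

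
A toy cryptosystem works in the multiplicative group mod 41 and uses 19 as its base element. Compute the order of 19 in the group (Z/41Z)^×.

By Lagrange's theorem, ord_41(19) divides φ(41) = 41 − 1 = 40 = 2^3 · 5.
Divisors of 40: 1, 2, 4, 5, 8, 10, 20, 40.
Test each divisor d:
19^1 ≡ 19
19^2 ≡ 33
19^4 ≡ 23
19^5 ≡ 27
19^8 ≡ 37
19^10 ≡ 32
19^20 ≡ 40
19^40 ≡ 1
The smallest such exponent is 40, so the order of 19 is 40.

40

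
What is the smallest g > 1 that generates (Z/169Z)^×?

2

φ(169) = φ(13^2) = 13·(13−1) = 156 = 2^2 · 3 · 13.
Test candidates g = 2, 3, … against the prime factors q ∈ {2, 3, 13} of φ(169): g is a generator iff g^(156/q) ≢ 1 for every such q.
g = 2: 2^78 ≡ 168; 2^52 ≡ 146; 2^12 ≡ 40 — none is 1, so 2 is a primitive root.
The smallest primitive root modulo 169 is 2.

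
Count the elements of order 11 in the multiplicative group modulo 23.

φ(23) = 23 − 1 = 22 = 2 · 11.
(Z/23Z)^× is cyclic (|G| = 22); a cyclic group of order m has exactly φ(d) elements of each order d | m, and none otherwise.
11 | 22, and φ(11) = 11 − 1 = 10.

10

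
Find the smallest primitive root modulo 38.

φ(38) = φ(2)·φ(19) = 1·18 = 18 = 2 · 3^2.
g is a primitive root iff g^(18/q) ≢ 1 (mod 38) for each prime q ∈ {2, 3}.
g = 2: gcd(2, 38) = 2 > 1, not a unit — skip.
g = 3: 3^9 ≡ 37; 3^6 ≡ 7 — none is 1, so 3 is a primitive root.
Hence the least primitive root of 38 is 3.

3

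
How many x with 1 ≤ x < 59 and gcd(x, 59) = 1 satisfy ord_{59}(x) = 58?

28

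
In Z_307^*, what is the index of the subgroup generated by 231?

3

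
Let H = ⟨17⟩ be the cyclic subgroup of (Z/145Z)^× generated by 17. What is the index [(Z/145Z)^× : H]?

28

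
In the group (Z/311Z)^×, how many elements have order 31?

30

φ(311) = 311 − 1 = 310 = 2 · 5 · 31.
Since (Z/311Z)^× is cyclic of order 310, the number of elements of order d is φ(d) when d | 310 and 0 otherwise.
31 | 310, and φ(31) = 31 − 1 = 30.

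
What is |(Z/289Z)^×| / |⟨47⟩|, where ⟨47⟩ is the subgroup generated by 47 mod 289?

4

ord(47) | φ(289) = φ(17^2) = 17·(17−1) = 272 = 2^4 · 17.
Divisors of 272: 1, 2, 4, 8, 16, 17, 34, 68, 136, 272.
Check 47^d mod 289 for each divisor in increasing order:
47^1 ≡ 47
47^2 ≡ 186
47^4 ≡ 205
47^8 ≡ 120
47^16 ≡ 239
47^17 ≡ 251
47^34 ≡ 288
47^68 ≡ 1
Thus |⟨47⟩| = ord(47) = 68.
Index = |(Z/289Z)^×| / |⟨47⟩| = 272 / 68 = 4.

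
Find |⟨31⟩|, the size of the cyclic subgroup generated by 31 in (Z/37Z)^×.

4

Since 31 ∈ (Z/37Z)^×, its order divides φ(37) = 37 − 1 = 36 = 2^2 · 3^2.
Divisors of 36: 1, 2, 3, 4, 6, 9, 12, 18, 36.
Check 31^d mod 37 for each divisor in increasing order:
31^1 ≡ 31
31^2 ≡ 36
31^3 ≡ 6
31^4 ≡ 1
Therefore the multiplicative order of 31 modulo 37 is 4.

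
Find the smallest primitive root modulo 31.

φ(31) = 31 − 1 = 30 = 2 · 3 · 5.
Test candidates g = 2, 3, … against the prime factors q ∈ {2, 3, 5} of φ(31): g is a generator iff g^(30/q) ≢ 1 for every such q.
g = 2: 2^15 ≡ 1 — hits 1, so not a primitive root.
g = 3: 3^15 ≡ 30; 3^10 ≡ 25; 3^6 ≡ 16 — none is 1, so 3 is a primitive root.
The smallest primitive root modulo 31 is 3.

3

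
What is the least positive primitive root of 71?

7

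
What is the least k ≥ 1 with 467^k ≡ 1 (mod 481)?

12

By Lagrange's theorem, ord_481(467) divides φ(481) = φ(13·37) = (13−1)·(37−1) = 12·36 = 432 = 2^4 · 3^3.
Divisors of 432: 1, 2, 3, 4, 6, 8, 9, 12, 16, 18, 24, 27, 36, 48, 54, 72, 108, 144, 216, 432.
Test each divisor d:
467^1 ≡ 467 (mod 481)
467^2 ≡ 196 (mod 481)
467^3 ≡ 142 (mod 481)
467^4 ≡ 417 (mod 481)
467^6 ≡ 443 (mod 481)
467^8 ≡ 248 (mod 481)
467^9 ≡ 376 (mod 481)
467^12 ≡ 1 (mod 481) ✓
So ord_481(467) = 12.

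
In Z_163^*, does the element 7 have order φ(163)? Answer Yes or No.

Yes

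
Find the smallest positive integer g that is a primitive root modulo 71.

φ(71) = 71 − 1 = 70 = 2 · 5 · 7.
Test candidates g = 2, 3, … against the prime factors q ∈ {2, 5, 7} of φ(71): g is a generator iff g^(70/q) ≢ 1 for every such q.
g = 2: 2^35 ≡ 1 — hits 1, so not a primitive root.
g = 3: 3^35 ≡ 1 — hits 1, so not a primitive root.
g = 4: 4^35 ≡ 1 — hits 1, so not a primitive root.
g = 5: 5^35 ≡ 1 — hits 1, so not a primitive root.
g = 6: 6^35 ≡ 1 — hits 1, so not a primitive root.
g = 7: 7^35 ≡ 70; 7^14 ≡ 54; 7^10 ≡ 45 — none is 1, so 7 is a primitive root.
Hence the least primitive root of 71 is 7.

7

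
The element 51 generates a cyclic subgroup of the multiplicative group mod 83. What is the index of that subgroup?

The order of 51 must divide φ(83) = 83 − 1 = 82 = 2 · 41.
Divisors of 82: 1, 2, 41, 82.
Compute 51^d (mod 83) for the divisors d until we hit 1:
51^1 ≡ 51 (mod 83)
51^2 ≡ 28 (mod 83)
51^41 ≡ 1 (mod 83) ✓
Thus |⟨51⟩| = ord(51) = 41.
[(Z/83Z)^× : ⟨51⟩] = 82/41 = 2.

2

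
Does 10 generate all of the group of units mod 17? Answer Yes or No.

φ(17) = 17 − 1 = 16 = 2^4.
10 is a primitive root mod 17 iff 10^(φ(17)/q) ≢ 1 for every prime q | φ(17), i.e. q ∈ {2}.
10^8 ≡ 16 (mod 17)  [q = 2: ≢ 1 ✓]
Every test exponent gives a nontrivial residue, hence 10 generates the full group.

Yes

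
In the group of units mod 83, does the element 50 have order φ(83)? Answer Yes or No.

Yes

φ(83) = 83 − 1 = 82 = 2 · 41.
It suffices to check that the order of 50 is not a proper divisor of 82: compute 50^(82/q) for q ∈ {2, 41}.
50^41 ≡ 82 (mod 83)  [q = 2: ≢ 1 ✓]
50^2 ≡ 10 (mod 83)  [q = 41: ≢ 1 ✓]
Every test exponent gives a nontrivial residue, hence 50 generates the full group.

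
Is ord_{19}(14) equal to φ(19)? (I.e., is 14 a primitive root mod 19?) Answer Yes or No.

Yes

φ(19) = 19 − 1 = 18 = 2 · 3^2.
14 is a primitive root mod 19 iff 14^(φ(19)/q) ≢ 1 for every prime q | φ(19), i.e. q ∈ {2, 3}.
14^9 ≡ 18 (mod 19)  [q = 2: ≢ 1 ✓]
14^6 ≡ 7 (mod 19)  [q = 3: ≢ 1 ✓]
All checks pass, so 14 has order 18 and is a primitive root modulo 19.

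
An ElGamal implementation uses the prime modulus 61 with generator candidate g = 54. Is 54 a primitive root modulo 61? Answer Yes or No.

Yes

φ(61) = 61 − 1 = 60 = 2^2 · 3 · 5.
Test 54^(60/q) mod 61 for each prime factor q of 60:
54^30 ≡ 60 (mod 61)  [q = 2: ≢ 1 ✓]
54^20 ≡ 47 (mod 61)  [q = 3: ≢ 1 ✓]
54^12 ≡ 34 (mod 61)  [q = 5: ≢ 1 ✓]
Every test exponent gives a nontrivial residue, hence 54 generates the full group.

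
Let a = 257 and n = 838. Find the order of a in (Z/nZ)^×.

ord(257) | φ(838) = φ(2)·φ(419) = 1·418 = 418 = 2 · 11 · 19.
Divisors of 418: 1, 2, 11, 19, 22, 38, 209, 418.
Test each divisor d:
257^1 ≡ 257 (mod 838)
257^2 ≡ 685 (mod 838)
257^11 ≡ 533 (mod 838)
257^19 ≡ 13 (mod 838)
257^22 ≡ 7 (mod 838)
257^38 ≡ 169 (mod 838)
257^209 ≡ 1 (mod 838) ✓
The smallest such exponent is 209, so the order of 257 is 209.

209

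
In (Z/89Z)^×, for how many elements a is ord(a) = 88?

40

φ(89) = 89 − 1 = 88 = 2^3 · 11.
(Z/89Z)^× is cyclic (|G| = 88); a cyclic group of order m has exactly φ(d) elements of each order d | m, and none otherwise.
88 = 2^3 · 11 divides 88, and φ(88) = 40.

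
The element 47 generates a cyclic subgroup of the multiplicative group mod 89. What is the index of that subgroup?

2

By Lagrange's theorem, ord_89(47) divides φ(89) = 89 − 1 = 88 = 2^3 · 11.
Divisors of 88: 1, 2, 4, 8, 11, 22, 44, 88.
Check 47^d mod 89 for each divisor in increasing order:
47^1 ≡ 47
47^2 ≡ 73
47^4 ≡ 78
47^8 ≡ 32
47^11 ≡ 55
47^22 ≡ 88
47^44 ≡ 1
The order of 47 is 44, so the subgroup it generates has 44 elements.
The index is φ(89) / ord(47) = 88 / 44 = 2.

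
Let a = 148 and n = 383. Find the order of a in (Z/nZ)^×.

By Lagrange's theorem, ord_383(148) divides φ(383) = 383 − 1 = 382 = 2 · 191.
Divisors of 382: 1, 2, 191, 382.
Check 148^d mod 383 for each divisor in increasing order:
148^1 ≡ 148 (mod 383)
148^2 ≡ 73 (mod 383)
148^191 ≡ 382 (mod 383)
148^382 ≡ 1 (mod 383) ✓
Therefore the multiplicative order of 148 modulo 383 is 382.

382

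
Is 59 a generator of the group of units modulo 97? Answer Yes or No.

φ(97) = 97 − 1 = 96 = 2^5 · 3.
It suffices to check that the order of 59 is not a proper divisor of 96: compute 59^(96/q) for q ∈ {2, 3}.
59^48 ≡ 96 (mod 97)  [q = 2: ≢ 1 ✓]
59^32 ≡ 35 (mod 97)  [q = 3: ≢ 1 ✓]
All checks pass, so 59 has order 96 and is a primitive root modulo 97.

Yes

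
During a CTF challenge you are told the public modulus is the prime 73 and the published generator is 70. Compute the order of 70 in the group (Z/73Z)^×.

12

Since 70 ∈ (Z/73Z)^×, its order divides φ(73) = 73 − 1 = 72 = 2^3 · 3^2.
Divisors of 72: 1, 2, 3, 4, 6, 8, 9, 12, 18, 24, 36, 72.
Evaluate successive powers at the divisors of 72:
70^1 ≡ 70
70^2 ≡ 9
70^3 ≡ 46
70^4 ≡ 8
70^6 ≡ 72
70^8 ≡ 64
70^9 ≡ 27
70^12 ≡ 1
Hence ord(70) = 12.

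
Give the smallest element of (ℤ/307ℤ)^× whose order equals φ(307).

5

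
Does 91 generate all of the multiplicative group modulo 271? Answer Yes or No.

Yes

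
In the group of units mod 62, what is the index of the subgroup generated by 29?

3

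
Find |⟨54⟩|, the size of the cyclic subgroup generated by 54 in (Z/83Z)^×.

ord(54) | φ(83) = 83 − 1 = 82 = 2 · 41.
Divisors of 82: 1, 2, 41, 82.
Evaluate successive powers at the divisors of 82:
54^1 ≡ 54
54^2 ≡ 11
54^41 ≡ 82
54^82 ≡ 1
So ord_83(54) = 82.

82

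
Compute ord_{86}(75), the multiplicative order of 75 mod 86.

Since 75 ∈ (Z/86Z)^×, its order divides φ(86) = φ(2)·φ(43) = 1·42 = 42 = 2 · 3 · 7.
Divisors of 42: 1, 2, 3, 6, 7, 14, 21, 42.
Check 75^d mod 86 for each divisor in increasing order:
75^1 ≡ 75 (mod 86)
75^2 ≡ 35 (mod 86)
75^3 ≡ 45 (mod 86)
75^6 ≡ 47 (mod 86)
75^7 ≡ 85 (mod 86)
75^14 ≡ 1 (mod 86) ✓
So ord_86(75) = 14.

14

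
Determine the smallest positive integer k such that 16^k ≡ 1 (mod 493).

14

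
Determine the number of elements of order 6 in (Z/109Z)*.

2

φ(109) = 109 − 1 = 108 = 2^2 · 3^3.
(Z/109Z)^× is cyclic (|G| = 108); a cyclic group of order m has exactly φ(d) elements of each order d | m, and none otherwise.
6 = 2 · 3 divides 108, and φ(6) = 2.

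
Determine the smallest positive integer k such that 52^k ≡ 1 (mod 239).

34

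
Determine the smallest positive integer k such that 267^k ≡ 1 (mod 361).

19

Since 267 ∈ (Z/361Z)^×, its order divides φ(361) = φ(19^2) = 19·(19−1) = 342 = 2 · 3^2 · 19.
Divisors of 342: 1, 2, 3, 6, 9, 18, 19, 38, 57, 114, 171, 342.
Check 267^d mod 361 for each divisor in increasing order:
267^1 ≡ 267
267^2 ≡ 172
267^3 ≡ 77
267^6 ≡ 153
267^9 ≡ 229
267^18 ≡ 96
267^19 ≡ 1
The smallest such exponent is 19, so the order of 267 is 19.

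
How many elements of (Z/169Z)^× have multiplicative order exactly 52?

24

φ(169) = φ(13^2) = 13·(13−1) = 156 = 2^2 · 3 · 13.
Since (Z/169Z)^× is cyclic of order 156, the number of elements of order d is φ(d) when d | 156 and 0 otherwise.
52 = 2^2 · 13 divides 156, and φ(52) = 24.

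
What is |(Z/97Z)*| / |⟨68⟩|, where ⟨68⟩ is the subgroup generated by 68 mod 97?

Since 68 ∈ (Z/97Z)^×, its order divides φ(97) = 97 − 1 = 96 = 2^5 · 3.
Divisors of 96: 1, 2, 3, 4, 6, 8, 12, 16, 24, 32, 48, 96.
Test each divisor d:
68^1 ≡ 68 (mod 97)
68^2 ≡ 65 (mod 97)
68^3 ≡ 55 (mod 97)
68^4 ≡ 54 (mod 97)
68^6 ≡ 18 (mod 97)
68^8 ≡ 6 (mod 97)
68^12 ≡ 33 (mod 97)
68^16 ≡ 36 (mod 97)
68^24 ≡ 22 (mod 97)
68^32 ≡ 35 (mod 97)
68^48 ≡ 96 (mod 97)
68^96 ≡ 1 (mod 97) ✓
Thus |⟨68⟩| = ord(68) = 96.
The index is φ(97) / ord(68) = 96 / 96 = 1.

1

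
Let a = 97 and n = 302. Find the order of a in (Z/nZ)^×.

75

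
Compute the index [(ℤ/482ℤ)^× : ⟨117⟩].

The order of 117 must divide φ(482) = φ(2)·φ(241) = 1·240 = 240 = 2^4 · 3 · 5.
Divisors of 240: 1, 2, 3, 4, 5, 6, 8, 10, 12, 15, 16, 20, 24, 30, 40, 48, 60, 80, 120, 240.
Compute 117^d (mod 482) for the divisors d until we hit 1:
117^1 ≡ 117
117^2 ≡ 193
117^3 ≡ 409
117^4 ≡ 135
117^5 ≡ 371
117^6 ≡ 27
117^8 ≡ 391
117^10 ≡ 271
117^12 ≡ 247
117^15 ≡ 285
117^16 ≡ 87
117^20 ≡ 177
117^24 ≡ 277
117^30 ≡ 249
117^40 ≡ 481
117^48 ≡ 91
117^60 ≡ 305
117^80 ≡ 1
So ord_482(117) = 80, hence |⟨117⟩| = 80.
Index = |(Z/482Z)^×| / |⟨117⟩| = 240 / 80 = 3.

3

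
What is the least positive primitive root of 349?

φ(349) = 349 − 1 = 348 = 2^2 · 3 · 29.
g is a primitive root iff g^(348/q) ≢ 1 (mod 349) for each prime q ∈ {2, 3, 29}.
g = 2: 2^174 ≡ 348; 2^116 ≡ 226; 2^12 ≡ 257 — none is 1, so 2 is a primitive root.
Hence the least primitive root of 349 is 2.

2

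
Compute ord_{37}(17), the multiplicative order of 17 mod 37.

ord(17) | φ(37) = 37 − 1 = 36 = 2^2 · 3^2.
Divisors of 36: 1, 2, 3, 4, 6, 9, 12, 18, 36.
Compute 17^d (mod 37) for the divisors d until we hit 1:
17^1 ≡ 17
17^2 ≡ 30
17^3 ≡ 29
17^4 ≡ 12
17^6 ≡ 27
17^9 ≡ 6
17^12 ≡ 26
17^18 ≡ 36
17^36 ≡ 1
Therefore the multiplicative order of 17 modulo 37 is 36.

36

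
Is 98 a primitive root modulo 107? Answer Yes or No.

φ(107) = 107 − 1 = 106 = 2 · 53.
An element g generates (Z/107Z)^× iff g^(106/q) ≢ 1 (mod 107) for each prime q ∈ {2, 53}.
98^53 ≡ 106 (mod 107)  [q = 2: ≢ 1 ✓]
98^2 ≡ 81 (mod 107)  [q = 53: ≢ 1 ✓]
Every test exponent gives a nontrivial residue, hence 98 generates the full group.

Yes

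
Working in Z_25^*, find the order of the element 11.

5

The order of 11 must divide φ(25) = φ(5^2) = 5·(5−1) = 20 = 2^2 · 5.
Divisors of 20: 1, 2, 4, 5, 10, 20.
Compute 11^d (mod 25) for the divisors d until we hit 1:
11^1 ≡ 11
11^2 ≡ 21
11^4 ≡ 16
11^5 ≡ 1
Therefore the multiplicative order of 11 modulo 25 is 5.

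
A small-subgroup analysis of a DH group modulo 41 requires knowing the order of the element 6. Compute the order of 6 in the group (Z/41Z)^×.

By Lagrange's theorem, ord_41(6) divides φ(41) = 41 − 1 = 40 = 2^3 · 5.
Divisors of 40: 1, 2, 4, 5, 8, 10, 20, 40.
Evaluate successive powers at the divisors of 40:
6^1 ≡ 6 (mod 41)
6^2 ≡ 36 (mod 41)
6^4 ≡ 25 (mod 41)
6^5 ≡ 27 (mod 41)
6^8 ≡ 10 (mod 41)
6^10 ≡ 32 (mod 41)
6^20 ≡ 40 (mod 41)
6^40 ≡ 1 (mod 41) ✓
The smallest such exponent is 40, so the order of 6 is 40.

40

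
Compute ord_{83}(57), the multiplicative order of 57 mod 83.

82

The order of 57 must divide φ(83) = 83 − 1 = 82 = 2 · 41.
Divisors of 82: 1, 2, 41, 82.
Compute 57^d (mod 83) for the divisors d until we hit 1:
57^1 ≡ 57 (mod 83)
57^2 ≡ 12 (mod 83)
57^41 ≡ 82 (mod 83)
57^82 ≡ 1 (mod 83) ✓
The smallest such exponent is 82, so the order of 57 is 82.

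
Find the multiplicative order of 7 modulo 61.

ord(7) | φ(61) = 61 − 1 = 60 = 2^2 · 3 · 5.
Divisors of 60: 1, 2, 3, 4, 5, 6, 10, 12, 15, 20, 30, 60.
Test each divisor d:
7^1 ≡ 7 (mod 61)
7^2 ≡ 49 (mod 61)
7^3 ≡ 38 (mod 61)
7^4 ≡ 22 (mod 61)
7^5 ≡ 32 (mod 61)
7^6 ≡ 41 (mod 61)
7^10 ≡ 48 (mod 61)
7^12 ≡ 34 (mod 61)
7^15 ≡ 11 (mod 61)
7^20 ≡ 47 (mod 61)
7^30 ≡ 60 (mod 61)
7^60 ≡ 1 (mod 61) ✓
So ord_61(7) = 60.

60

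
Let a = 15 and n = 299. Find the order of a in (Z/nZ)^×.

132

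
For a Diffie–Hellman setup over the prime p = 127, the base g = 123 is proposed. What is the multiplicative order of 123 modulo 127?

14

Since 123 ∈ (Z/127Z)^×, its order divides φ(127) = 127 − 1 = 126 = 2 · 3^2 · 7.
Divisors of 126: 1, 2, 3, 6, 7, 9, 14, 18, 21, 42, 63, 126.
Compute 123^d (mod 127) for the divisors d until we hit 1:
123^1 ≡ 123 (mod 127)
123^2 ≡ 16 (mod 127)
123^3 ≡ 63 (mod 127)
123^6 ≡ 32 (mod 127)
123^7 ≡ 126 (mod 127)
123^9 ≡ 111 (mod 127)
123^14 ≡ 1 (mod 127) ✓
Therefore the multiplicative order of 123 modulo 127 is 14.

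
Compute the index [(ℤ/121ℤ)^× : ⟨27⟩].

22

Since 27 ∈ (Z/121Z)^×, its order divides φ(121) = φ(11^2) = 11·(11−1) = 110 = 2 · 5 · 11.
Divisors of 110: 1, 2, 5, 10, 11, 22, 55, 110.
Test each divisor d:
27^1 ≡ 27
27^2 ≡ 3
27^5 ≡ 1
The order of 27 is 5, so the subgroup it generates has 5 elements.
[(Z/121Z)^× : ⟨27⟩] = 110/5 = 22.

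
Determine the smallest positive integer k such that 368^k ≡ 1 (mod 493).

112

ord(368) | φ(493) = φ(17·29) = (17−1)·(29−1) = 16·28 = 448 = 2^6 · 7.
Divisors of 448: 1, 2, 4, 7, 8, 14, 16, 28, 32, 56, 64, 112, 224, 448.
Compute 368^d (mod 493) for the divisors d until we hit 1:
368^1 ≡ 368 (mod 493)
368^2 ≡ 342 (mod 493)
368^4 ≡ 123 (mod 493)
368^7 ≡ 88 (mod 493)
368^8 ≡ 339 (mod 493)
368^14 ≡ 349 (mod 493)
368^16 ≡ 52 (mod 493)
368^28 ≡ 30 (mod 493)
368^32 ≡ 239 (mod 493)
368^56 ≡ 407 (mod 493)
368^64 ≡ 426 (mod 493)
368^112 ≡ 1 (mod 493) ✓
Hence ord(368) = 112.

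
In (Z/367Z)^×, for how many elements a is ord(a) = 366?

120

φ(367) = 367 − 1 = 366 = 2 · 3 · 61.
Since (Z/367Z)^× is cyclic of order 366, the number of elements of order d is φ(d) when d | 366 and 0 otherwise.
366 = 2 · 3 · 61 divides 366, and φ(366) = 120.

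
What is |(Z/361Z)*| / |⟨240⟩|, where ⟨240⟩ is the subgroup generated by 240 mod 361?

3

The order of 240 must divide φ(361) = φ(19^2) = 19·(19−1) = 342 = 2 · 3^2 · 19.
Divisors of 342: 1, 2, 3, 6, 9, 18, 19, 38, 57, 114, 171, 342.
Compute 240^d (mod 361) for the divisors d until we hit 1:
240^1 ≡ 240 (mod 361)
240^2 ≡ 201 (mod 361)
240^3 ≡ 227 (mod 361)
240^6 ≡ 267 (mod 361)
240^9 ≡ 322 (mod 361)
240^18 ≡ 77 (mod 361)
240^19 ≡ 69 (mod 361)
240^38 ≡ 68 (mod 361)
240^57 ≡ 360 (mod 361)
240^114 ≡ 1 (mod 361) ✓
So ord_361(240) = 114, hence |⟨240⟩| = 114.
[(Z/361Z)^× : ⟨240⟩] = 342/114 = 3.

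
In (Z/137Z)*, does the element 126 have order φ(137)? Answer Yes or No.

φ(137) = 137 − 1 = 136 = 2^3 · 17.
It suffices to check that the order of 126 is not a proper divisor of 136: compute 126^(136/q) for q ∈ {2, 17}.
126^68 ≡ 1 (mod 137)  [q = 2: ≡ 1 ✗]
126^8 ≡ 50 (mod 137)  [q = 17: ≢ 1 ✓]
Since 126^68 ≡ 1, the order of 126 divides 68 < 136, so 126 is not a primitive root.

No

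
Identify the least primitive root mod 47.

5

φ(47) = 47 − 1 = 46 = 2 · 23.
Test candidates g = 2, 3, … against the prime factors q ∈ {2, 23} of φ(47): g is a generator iff g^(46/q) ≢ 1 for every such q.
g = 2: 2^23 ≡ 1 — hits 1, so not a primitive root.
g = 3: 3^23 ≡ 1 — hits 1, so not a primitive root.
g = 4: 4^23 ≡ 1 — hits 1, so not a primitive root.
g = 5: 5^23 ≡ 46; 5^2 ≡ 25 — none is 1, so 5 is a primitive root.
The smallest primitive root modulo 47 is 5.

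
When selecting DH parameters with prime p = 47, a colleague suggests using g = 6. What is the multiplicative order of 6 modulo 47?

23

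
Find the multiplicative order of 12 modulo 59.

The order of 12 must divide φ(59) = 59 − 1 = 58 = 2 · 29.
Divisors of 58: 1, 2, 29, 58.
Evaluate successive powers at the divisors of 58:
12^1 ≡ 12
12^2 ≡ 26
12^29 ≡ 1
So ord_59(12) = 29.

29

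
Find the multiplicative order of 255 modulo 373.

By Lagrange's theorem, ord_373(255) divides φ(373) = 373 − 1 = 372 = 2^2 · 3 · 31.
Divisors of 372: 1, 2, 3, 4, 6, 12, 31, 62, 93, 124, 186, 372.
Evaluate successive powers at the divisors of 372:
255^1 ≡ 255 (mod 373)
255^2 ≡ 123 (mod 373)
255^3 ≡ 33 (mod 373)
255^4 ≡ 209 (mod 373)
255^6 ≡ 343 (mod 373)
255^12 ≡ 154 (mod 373)
255^31 ≡ 173 (mod 373)
255^62 ≡ 89 (mod 373)
255^93 ≡ 104 (mod 373)
255^124 ≡ 88 (mod 373)
255^186 ≡ 372 (mod 373)
255^372 ≡ 1 (mod 373) ✓
Hence ord(255) = 372.

372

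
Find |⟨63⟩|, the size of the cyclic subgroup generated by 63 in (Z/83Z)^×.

41

Since 63 ∈ (Z/83Z)^×, its order divides φ(83) = 83 − 1 = 82 = 2 · 41.
Divisors of 82: 1, 2, 41, 82.
Compute 63^d (mod 83) for the divisors d until we hit 1:
63^1 ≡ 63
63^2 ≡ 68
63^41 ≡ 1
Therefore the multiplicative order of 63 modulo 83 is 41.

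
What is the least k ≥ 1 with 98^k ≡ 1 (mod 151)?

ord(98) | φ(151) = 151 − 1 = 150 = 2 · 3 · 5^2.
Divisors of 150: 1, 2, 3, 5, 6, 10, 15, 25, 30, 50, 75, 150.
Test each divisor d:
98^1 ≡ 98
98^2 ≡ 91
98^3 ≡ 9
98^5 ≡ 64
98^6 ≡ 81
98^10 ≡ 19
98^15 ≡ 8
98^25 ≡ 1
So ord_151(98) = 25.

25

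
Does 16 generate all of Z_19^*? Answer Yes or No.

No

φ(19) = 19 − 1 = 18 = 2 · 3^2.
An element g generates (Z/19Z)^× iff g^(18/q) ≢ 1 (mod 19) for each prime q ∈ {2, 3}.
16^9 ≡ 1 (mod 19)  [q = 2: ≡ 1 ✗]
16^6 ≡ 7 (mod 19)  [q = 3: ≢ 1 ✓]
The check at q = 2 fails, so 16 generates a proper subgroup.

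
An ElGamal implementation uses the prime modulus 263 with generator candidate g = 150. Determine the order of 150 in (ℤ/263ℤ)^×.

ord(150) | φ(263) = 263 − 1 = 262 = 2 · 131.
Divisors of 262: 1, 2, 131, 262.
Check 150^d mod 263 for each divisor in increasing order:
150^1 ≡ 150 (mod 263)
150^2 ≡ 145 (mod 263)
150^131 ≡ 1 (mod 263) ✓
The smallest such exponent is 131, so the order of 150 is 131.

131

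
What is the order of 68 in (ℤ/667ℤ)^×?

By Lagrange's theorem, ord_667(68) divides φ(667) = φ(23·29) = (23−1)·(29−1) = 22·28 = 616 = 2^3 · 7 · 11.
Divisors of 616: 1, 2, 4, 7, 8, 11, 14, 22, 28, 44, 56, 77, 88, 154, 308, 616.
Evaluate successive powers at the divisors of 616:
68^1 ≡ 68
68^2 ≡ 622
68^4 ≡ 24
68^7 ≡ 597
68^8 ≡ 576
68^11 ≡ 321
68^14 ≡ 231
68^22 ≡ 323
68^28 ≡ 1
Therefore the multiplicative order of 68 modulo 667 is 28.

28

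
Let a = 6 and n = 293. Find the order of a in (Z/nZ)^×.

146

The order of 6 must divide φ(293) = 293 − 1 = 292 = 2^2 · 73.
Divisors of 292: 1, 2, 4, 73, 146, 292.
Test each divisor d:
6^1 ≡ 6 (mod 293)
6^2 ≡ 36 (mod 293)
6^4 ≡ 124 (mod 293)
6^73 ≡ 292 (mod 293)
6^146 ≡ 1 (mod 293) ✓
Hence ord(6) = 146.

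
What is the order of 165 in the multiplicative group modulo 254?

21

The order of 165 must divide φ(254) = φ(2)·φ(127) = 1·126 = 126 = 2 · 3^2 · 7.
Divisors of 126: 1, 2, 3, 6, 7, 9, 14, 18, 21, 42, 63, 126.
Check 165^d mod 254 for each divisor in increasing order:
165^1 ≡ 165
165^2 ≡ 47
165^3 ≡ 135
165^6 ≡ 191
165^7 ≡ 19
165^9 ≡ 131
165^14 ≡ 107
165^18 ≡ 143
165^21 ≡ 1
The smallest such exponent is 21, so the order of 165 is 21.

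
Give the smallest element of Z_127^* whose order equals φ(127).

φ(127) = 127 − 1 = 126 = 2 · 3^2 · 7.
g is a primitive root iff g^(126/q) ≢ 1 (mod 127) for each prime q ∈ {2, 3, 7}.
g = 2: 2^63 ≡ 1 — hits 1, so not a primitive root.
g = 3: 3^63 ≡ 126; 3^42 ≡ 107; 3^18 ≡ 4 — none is 1, so 3 is a primitive root.
So 3 is the smallest generator of (Z/127Z)^×.

3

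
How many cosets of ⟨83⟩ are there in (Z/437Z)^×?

Since 83 ∈ (Z/437Z)^×, its order divides φ(437) = φ(19·23) = (19−1)·(23−1) = 18·22 = 396 = 2^2 · 3^2 · 11.
Divisors of 396: 1, 2, 3, 4, 6, 9, 11, 12, 18, 22, 33, 36, 44, 66, 99, 132, 198, 396.
Check 83^d mod 437 for each divisor in increasing order:
83^1 ≡ 83
83^2 ≡ 334
83^3 ≡ 191
83^4 ≡ 121
83^6 ≡ 210
83^9 ≡ 343
83^11 ≡ 68
83^12 ≡ 400
83^18 ≡ 96
83^22 ≡ 254
83^33 ≡ 229
83^36 ≡ 39
83^44 ≡ 277
83^66 ≡ 1
The order of 83 is 66, so the subgroup it generates has 66 elements.
The index is φ(437) / ord(83) = 396 / 66 = 6.

6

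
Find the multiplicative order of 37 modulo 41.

5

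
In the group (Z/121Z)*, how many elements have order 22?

10

φ(121) = φ(11^2) = 11·(11−1) = 110 = 2 · 5 · 11.
In a cyclic group of order 110, there are φ(d) elements of order d for each divisor d of 110, and zero for non-divisors.
22 = 2 · 11 divides 110, and φ(22) = 10.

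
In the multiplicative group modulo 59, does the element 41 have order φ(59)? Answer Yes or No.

No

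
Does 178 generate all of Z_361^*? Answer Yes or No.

φ(361) = φ(19^2) = 19·(19−1) = 342 = 2 · 3^2 · 19.
An element g generates (Z/361Z)^× iff g^(342/q) ≢ 1 (mod 361) for each prime q ∈ {2, 3, 19}.
178^171 ≡ 1 (mod 361)  [q = 2: ≡ 1 ✗]
178^114 ≡ 1 (mod 361)  [q = 3: ≡ 1 ✗]
178^18 ≡ 172 (mod 361)  [q = 19: ≢ 1 ✓]
Since 178^171 ≡ 1, the order of 178 divides 171 < 342, so 178 is not a primitive root.

No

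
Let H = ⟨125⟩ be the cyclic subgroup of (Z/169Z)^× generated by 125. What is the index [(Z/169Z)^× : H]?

The order of 125 must divide φ(169) = φ(13^2) = 13·(13−1) = 156 = 2^2 · 3 · 13.
Divisors of 156: 1, 2, 3, 4, 6, 12, 13, 26, 39, 52, 78, 156.
Evaluate successive powers at the divisors of 156:
125^1 ≡ 125 (mod 169)
125^2 ≡ 77 (mod 169)
125^3 ≡ 161 (mod 169)
125^4 ≡ 14 (mod 169)
125^6 ≡ 64 (mod 169)
125^12 ≡ 40 (mod 169)
125^13 ≡ 99 (mod 169)
125^26 ≡ 168 (mod 169)
125^39 ≡ 70 (mod 169)
125^52 ≡ 1 (mod 169) ✓
The order of 125 is 52, so the subgroup it generates has 52 elements.
Index = |(Z/169Z)^×| / |⟨125⟩| = 156 / 52 = 3.

3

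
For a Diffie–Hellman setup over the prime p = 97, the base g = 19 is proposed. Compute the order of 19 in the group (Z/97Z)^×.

32

By Lagrange's theorem, ord_97(19) divides φ(97) = 97 − 1 = 96 = 2^5 · 3.
Divisors of 96: 1, 2, 3, 4, 6, 8, 12, 16, 24, 32, 48, 96.
Evaluate successive powers at the divisors of 96:
19^1 ≡ 19
19^2 ≡ 70
19^3 ≡ 69
19^4 ≡ 50
19^6 ≡ 8
19^8 ≡ 75
19^12 ≡ 64
19^16 ≡ 96
19^24 ≡ 22
19^32 ≡ 1
The smallest such exponent is 32, so the order of 19 is 32.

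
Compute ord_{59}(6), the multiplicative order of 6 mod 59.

58

ord(6) | φ(59) = 59 − 1 = 58 = 2 · 29.
Divisors of 58: 1, 2, 29, 58.
Test each divisor d:
6^1 ≡ 6 (mod 59)
6^2 ≡ 36 (mod 59)
6^29 ≡ 58 (mod 59)
6^58 ≡ 1 (mod 59) ✓
So ord_59(6) = 58.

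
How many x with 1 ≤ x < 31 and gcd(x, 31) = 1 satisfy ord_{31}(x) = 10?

φ(31) = 31 − 1 = 30 = 2 · 3 · 5.
In a cyclic group of order 30, there are φ(d) elements of order d for each divisor d of 30, and zero for non-divisors.
10 = 2 · 5 divides 30, and φ(10) = 4.

4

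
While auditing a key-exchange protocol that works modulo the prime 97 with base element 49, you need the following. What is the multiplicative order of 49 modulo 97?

Since 49 ∈ (Z/97Z)^×, its order divides φ(97) = 97 − 1 = 96 = 2^5 · 3.
Divisors of 96: 1, 2, 3, 4, 6, 8, 12, 16, 24, 32, 48, 96.
Compute 49^d (mod 97) for the divisors d until we hit 1:
49^1 ≡ 49 (mod 97)
49^2 ≡ 73 (mod 97)
49^3 ≡ 85 (mod 97)
49^4 ≡ 91 (mod 97)
49^6 ≡ 47 (mod 97)
49^8 ≡ 36 (mod 97)
49^12 ≡ 75 (mod 97)
49^16 ≡ 35 (mod 97)
49^24 ≡ 96 (mod 97)
49^32 ≡ 61 (mod 97)
49^48 ≡ 1 (mod 97) ✓
So ord_97(49) = 48.

48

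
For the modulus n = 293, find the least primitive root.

2

φ(293) = 293 − 1 = 292 = 2^2 · 73.
g is a primitive root iff g^(292/q) ≢ 1 (mod 293) for each prime q ∈ {2, 73}.
g = 2: 2^146 ≡ 292; 2^4 ≡ 16 — none is 1, so 2 is a primitive root.
So 2 is the smallest generator of (Z/293Z)^×.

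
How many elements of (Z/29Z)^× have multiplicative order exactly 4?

2

φ(29) = 29 − 1 = 28 = 2^2 · 7.
Since (Z/29Z)^× is cyclic of order 28, the number of elements of order d is φ(d) when d | 28 and 0 otherwise.
4 = 2^2 divides 28, and φ(4) = 2.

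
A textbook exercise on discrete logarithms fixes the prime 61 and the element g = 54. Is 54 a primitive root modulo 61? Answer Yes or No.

Yes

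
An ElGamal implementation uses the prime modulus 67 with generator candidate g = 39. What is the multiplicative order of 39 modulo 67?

By Lagrange's theorem, ord_67(39) divides φ(67) = 67 − 1 = 66 = 2 · 3 · 11.
Divisors of 66: 1, 2, 3, 6, 11, 22, 33, 66.
Check 39^d mod 67 for each divisor in increasing order:
39^1 ≡ 39 (mod 67)
39^2 ≡ 47 (mod 67)
39^3 ≡ 24 (mod 67)
39^6 ≡ 40 (mod 67)
39^11 ≡ 29 (mod 67)
39^22 ≡ 37 (mod 67)
39^33 ≡ 1 (mod 67) ✓
Hence ord(39) = 33.

33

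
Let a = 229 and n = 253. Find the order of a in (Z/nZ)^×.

10

Since 229 ∈ (Z/253Z)^×, its order divides φ(253) = φ(11·23) = (11−1)·(23−1) = 10·22 = 220 = 2^2 · 5 · 11.
Divisors of 220: 1, 2, 4, 5, 10, 11, 20, 22, 44, 55, 110, 220.
Evaluate successive powers at the divisors of 220:
229^1 ≡ 229 (mod 253)
229^2 ≡ 70 (mod 253)
229^4 ≡ 93 (mod 253)
229^5 ≡ 45 (mod 253)
229^10 ≡ 1 (mod 253) ✓
The smallest such exponent is 10, so the order of 229 is 10.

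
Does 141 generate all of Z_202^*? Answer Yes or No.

φ(202) = φ(2)·φ(101) = 1·100 = 100 = 2^2 · 5^2.
It suffices to check that the order of 141 is not a proper divisor of 100: compute 141^(100/q) for q ∈ {2, 5}.
141^50 ≡ 201 (mod 202)  [q = 2: ≢ 1 ✓]
141^20 ≡ 137 (mod 202)  [q = 5: ≢ 1 ✓]
Every test exponent gives a nontrivial residue, hence 141 generates the full group.

Yes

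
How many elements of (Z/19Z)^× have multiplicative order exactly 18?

6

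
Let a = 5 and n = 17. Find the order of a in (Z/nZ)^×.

16

The order of 5 must divide φ(17) = 17 − 1 = 16 = 2^4.
Divisors of 16: 1, 2, 4, 8, 16.
Check 5^d mod 17 for each divisor in increasing order:
5^1 ≡ 5 (mod 17)
5^2 ≡ 8 (mod 17)
5^4 ≡ 13 (mod 17)
5^8 ≡ 16 (mod 17)
5^16 ≡ 1 (mod 17) ✓
The smallest such exponent is 16, so the order of 5 is 16.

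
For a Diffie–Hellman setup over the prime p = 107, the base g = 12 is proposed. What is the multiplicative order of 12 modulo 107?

53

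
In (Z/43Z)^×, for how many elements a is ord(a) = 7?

6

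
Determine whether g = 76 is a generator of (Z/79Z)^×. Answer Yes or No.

No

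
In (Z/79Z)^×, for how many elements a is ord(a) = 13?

φ(79) = 79 − 1 = 78 = 2 · 3 · 13.
In a cyclic group of order 78, there are φ(d) elements of order d for each divisor d of 78, and zero for non-divisors.
13 | 78, and φ(13) = 13 − 1 = 12.

12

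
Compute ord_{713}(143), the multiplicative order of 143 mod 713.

The order of 143 must divide φ(713) = φ(23·31) = (23−1)·(31−1) = 22·30 = 660 = 2^2 · 3 · 5 · 11.
Divisors of 660: 1, 2, 3, 4, 5, 6, 10, 11, 12, 15, 20, 22, 30, 33, 44, 55, 60, 66, 110, 132, 165, 220, 330, 660.
Check 143^d mod 713 for each divisor in increasing order:
143^1 ≡ 143
143^2 ≡ 485
143^3 ≡ 194
143^4 ≡ 648
143^5 ≡ 687
143^6 ≡ 560
143^10 ≡ 676
143^11 ≡ 413
143^12 ≡ 593
143^15 ≡ 249
143^20 ≡ 656
143^22 ≡ 162
143^30 ≡ 683
143^33 ≡ 597
143^44 ≡ 576
143^55 ≡ 459
143^60 ≡ 187
143^66 ≡ 622
143^110 ≡ 346
143^132 ≡ 438
143^165 ≡ 528
143^220 ≡ 645
143^330 ≡ 1
So ord_713(143) = 330.

330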